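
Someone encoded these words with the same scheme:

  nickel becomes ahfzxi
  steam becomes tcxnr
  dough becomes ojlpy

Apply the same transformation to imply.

hrsiv

n(13)→a(0) and i(8)→h(7) fit y≡9x+13 (mod 26); the inverse of 9 mod 26 is 3. Each letter's alphabet position (a=0..z=25) is mapped through 9·x+13 mod 26 — an affine cipher.
Applying it to imply: i(8)→9·8+13≡7=h; m(12)→9·12+13≡17=r; p(15)→9·15+13≡18=s; l(11)→9·11+13≡8=i; y(24)→9·24+13≡21=v (all mod 26).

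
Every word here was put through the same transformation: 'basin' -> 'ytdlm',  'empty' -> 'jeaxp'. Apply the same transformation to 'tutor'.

The output letters match the input read backwards, each shifted +11: basin reversed is nisab. Read the word backwards and shift each letter +11.
On tutor: reverse → rotut; then shift: r+11=c, o+11=z, t+11=e, u+11=f, t+11=e.

czefe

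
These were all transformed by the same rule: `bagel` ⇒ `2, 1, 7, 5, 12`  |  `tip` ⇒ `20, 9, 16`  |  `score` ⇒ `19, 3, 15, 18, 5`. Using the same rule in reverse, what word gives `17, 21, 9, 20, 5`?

quite

b is letter #2 and maps to 2: an offset of 0. Letters become their 1-indexed alphabet positions: a=1 … z=26.
Decoding 17, 21, 9, 20, 5: 17=q, 21=u, 9=i, 20=t, 5=e.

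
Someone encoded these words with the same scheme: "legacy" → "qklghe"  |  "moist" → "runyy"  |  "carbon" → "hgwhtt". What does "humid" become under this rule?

Shifts by position in legacy: pos 0: l→q (+5), pos 1: e→k (+6), pos 2: g→l (+5), pos 3: a→g (+6) — repeating every 2. It's a Vigenère-style cipher with numeric key [5,6]: position i shifts by key[i mod 2].
Applying it to humid: h+5=m, u+6=a, m+5=r, i+6=o, d+5=i.

maroi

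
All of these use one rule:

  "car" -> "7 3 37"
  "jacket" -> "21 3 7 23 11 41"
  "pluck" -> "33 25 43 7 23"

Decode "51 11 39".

yes

With a=1..z=26, the number is 2·pos + 1.
Reversing it on 51 11 39: 51→(51−1)÷2=25=y, 11→(11−1)÷2=5=e, 39→(39−1)÷2=19=s.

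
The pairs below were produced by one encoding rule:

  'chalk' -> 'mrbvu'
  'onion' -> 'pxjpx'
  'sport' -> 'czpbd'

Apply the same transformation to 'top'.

dpz

The shift depends on letter class: consonant c→m is +10, but vowel a→b is +1. The rule splits by letter class: vowels +1, consonants +10.
On top: t(cons)+10=d, o(vowel)+1=p, p(cons)+10=z.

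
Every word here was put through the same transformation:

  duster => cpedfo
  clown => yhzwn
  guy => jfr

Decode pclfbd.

Read the word backwards and shift each letter +11.
Decoding pclfbd: shift back: p−11=e, c−11=r, l−11=a, f−11=u, b−11=q, d−11=s → erauqs; then reverse → square.

square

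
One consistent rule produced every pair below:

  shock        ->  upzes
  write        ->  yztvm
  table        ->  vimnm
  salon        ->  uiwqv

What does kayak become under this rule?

mijcs

The shifts repeat in a cycle of length 3: positions 0,1,… shift by +2, +8, +11, then the pattern repeats.
On kayak: k+2=m, a+8=i, y+11=j, a+2=c, k+8=s.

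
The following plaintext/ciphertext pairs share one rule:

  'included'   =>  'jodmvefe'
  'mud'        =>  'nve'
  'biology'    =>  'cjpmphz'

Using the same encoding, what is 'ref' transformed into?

Compare letters: i→j is +1, n→o is +1, c→d is +1 — a constant shift. This is a Caesar cipher with shift 1.
On ref: r+1=s, e+1=f, f+1=g.

sfg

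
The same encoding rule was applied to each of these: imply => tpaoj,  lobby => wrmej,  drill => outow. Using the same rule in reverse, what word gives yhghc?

never

Shifts by position in imply: pos 0: i→t (+11), pos 1: m→p (+3), pos 2: p→a (+11), pos 3: l→o (+3) — repeating every 2. The shifts repeat in a cycle of length 2: positions 0,1,… shift by +11, +3, then the pattern repeats.
Undoing it on yhghc: y−11=n, h−3=e, g−11=v, h−3=e, c−11=r.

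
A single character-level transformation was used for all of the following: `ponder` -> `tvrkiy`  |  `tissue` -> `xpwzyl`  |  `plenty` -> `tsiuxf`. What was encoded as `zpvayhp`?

virtual

Shifts by position in ponder: pos 0: p→t (+4), pos 1: o→v (+7), pos 2: n→r (+4), pos 3: d→k (+7) — repeating every 2. A repeating key of period 2 is used — shifts +4, +7 over and over.
Decoding zpvayhp: z−4=v, p−7=i, v−4=r, a−7=t, y−4=u, h−7=a, p−4=l.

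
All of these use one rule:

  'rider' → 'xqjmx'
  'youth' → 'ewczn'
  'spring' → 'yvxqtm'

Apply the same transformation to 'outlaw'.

The shift depends on letter class: consonant r→x is +6, but vowel i→q is +8. The rule splits by letter class: vowels +8, consonants +6.
Applying it to outlaw: o(vowel)+8=w, u(vowel)+8=c, t(cons)+6=z, l(cons)+6=r, a(vowel)+8=i, w(cons)+6=c.

wczric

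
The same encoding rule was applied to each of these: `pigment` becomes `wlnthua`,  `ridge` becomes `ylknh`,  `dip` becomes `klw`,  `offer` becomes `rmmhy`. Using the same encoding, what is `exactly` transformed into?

Two shifts are in play — +3 for a/e/i/o/u, +7 for every other letter.
On exactly: e(vowel)+3=h, x(cons)+7=e, a(vowel)+3=d, c(cons)+7=j, t(cons)+7=a, l(cons)+7=s, y(cons)+7=f.

hedjasf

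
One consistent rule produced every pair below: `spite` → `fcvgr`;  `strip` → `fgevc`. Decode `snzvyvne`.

Compare letters: s→f is +13, p→c is +13, i→v is +13 — a constant shift. This is a Caesar cipher with shift 13.
Undoing it on snzvyvne: s−13=f, n−13=a, z−13=m, v−13=i, y−13=l, v−13=i, n−13=a, e−13=r.

familiar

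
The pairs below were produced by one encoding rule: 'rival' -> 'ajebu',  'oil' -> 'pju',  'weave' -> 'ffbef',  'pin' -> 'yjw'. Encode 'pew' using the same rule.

The shift depends on letter class: consonant r→a is +9, but vowel i→j is +1. Two shifts are in play — +1 for a/e/i/o/u, +9 for every other letter.
Applying it to pew: p(cons)+9=y, e(vowel)+1=f, w(cons)+9=f.

yff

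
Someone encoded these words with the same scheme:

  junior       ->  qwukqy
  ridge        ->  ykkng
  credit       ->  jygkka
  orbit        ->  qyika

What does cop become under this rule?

jqw

The shift depends on letter class: consonant j→q is +7, but vowel u→w is +2. Vowels shift forward by 2 and consonants shift forward by 7.
Applying it to cop: c(cons)+7=j, o(vowel)+2=q, p(cons)+7=w.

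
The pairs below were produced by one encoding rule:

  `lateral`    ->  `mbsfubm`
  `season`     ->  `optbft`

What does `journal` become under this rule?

The output letters match the input read backwards, each shifted +1: lateral reversed is laretal. Read the word backwards and shift each letter +1.
On journal: reverse → lanruoj; then shift: l+1=m, a+1=b, n+1=o, r+1=s, u+1=v, o+1=p, j+1=k.

mbosvpk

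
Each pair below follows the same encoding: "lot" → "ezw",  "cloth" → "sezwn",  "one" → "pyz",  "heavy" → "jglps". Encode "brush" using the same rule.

sdfcm

The word is reversed, then every letter is shifted forward by 11.
For brush: reverse → hsurb; then shift: h+11=s, s+11=d, u+11=f, r+11=c, b+11=m.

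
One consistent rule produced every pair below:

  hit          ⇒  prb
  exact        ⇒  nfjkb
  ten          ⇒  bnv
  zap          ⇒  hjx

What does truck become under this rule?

The shift depends on letter class: consonant h→p is +8, but vowel i→r is +9. The rule splits by letter class: vowels +9, consonants +8.
On truck: t(cons)+8=b, r(cons)+8=z, u(vowel)+9=d, c(cons)+8=k, k(cons)+8=s.

bzdks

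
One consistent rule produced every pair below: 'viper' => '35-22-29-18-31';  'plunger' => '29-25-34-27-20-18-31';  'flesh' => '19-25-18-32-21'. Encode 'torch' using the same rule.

33-28-31-16-21

The number is (letter's place in the alphabet, a=1) + 13.
Applying it to torch: t=20→33, o=15→28, r=18→31, c=3→16, h=8→21.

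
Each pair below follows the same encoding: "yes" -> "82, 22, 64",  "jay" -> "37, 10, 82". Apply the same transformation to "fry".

y(#25)→82 and e(#5)→22: differences scale by 3, so n = 3·pos + 7. Each letter becomes 3×(its alphabet position, a=1..z=26) + 7.
On fry: f=6→25, r=18→61, y=25→82.

25, 61, 82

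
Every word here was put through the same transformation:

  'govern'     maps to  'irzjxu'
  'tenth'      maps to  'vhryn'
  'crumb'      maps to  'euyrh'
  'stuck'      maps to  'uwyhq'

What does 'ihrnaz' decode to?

In govern: g→i is +2, o→r is +3, v→z is +4, e→j is +5 — the shift increases by 1 each position. Each letter shifts forward by (position + 2), i.e. 2, 3, 4, … — the shift grows by one for each successive letter.
Reversing it on ihrnaz: i−2=g, h−3=e, r−4=n, n−5=i, a−6=u, z−7=s.

genius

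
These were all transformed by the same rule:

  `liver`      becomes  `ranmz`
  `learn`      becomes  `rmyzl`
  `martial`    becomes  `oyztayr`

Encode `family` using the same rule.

jyoare

Treating letters as 0–25, the rule is x ↦ 23x + 24 (mod 26).
Applying it to family: f(5)→23·5+24≡9=j; a(0)→23·0+24≡24=y; m(12)→23·12+24≡14=o; i(8)→23·8+24≡0=a; l(11)→23·11+24≡17=r; y(24)→23·24+24≡4=e (all mod 26).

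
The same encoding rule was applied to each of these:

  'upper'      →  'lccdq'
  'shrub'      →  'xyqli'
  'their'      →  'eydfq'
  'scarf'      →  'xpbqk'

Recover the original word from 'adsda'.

level

Treating letters as 0–25, the rule is x ↦ 7x + 1 (mod 26).
Decoding adsda: a(0)→15·(0−1)≡11=l; d(3)→15·(3−1)≡4=e; s(18)→15·(18−1)≡21=v; d(3)→15·(3−1)≡4=e; a(0)→15·(0−1)≡11=l (all mod 26).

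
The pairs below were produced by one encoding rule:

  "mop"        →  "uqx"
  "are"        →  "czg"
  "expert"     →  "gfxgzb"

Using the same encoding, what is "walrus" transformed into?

ectzwa

The shift depends on letter class: consonant m→u is +8, but vowel o→q is +2. Two shifts are in play — +2 for a/e/i/o/u, +8 for every other letter.
For walrus: w(cons)+8=e, a(vowel)+2=c, l(cons)+8=t, r(cons)+8=z, u(vowel)+2=w, s(cons)+8=a.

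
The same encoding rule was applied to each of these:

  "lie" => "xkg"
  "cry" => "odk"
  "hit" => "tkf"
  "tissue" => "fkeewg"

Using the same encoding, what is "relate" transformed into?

dgxcfg

The shift depends on letter class: consonant l→x is +12, but vowel i→k is +2. Vowels shift forward by 2 and consonants shift forward by 12.
For relate: r(cons)+12=d, e(vowel)+2=g, l(cons)+12=x, a(vowel)+2=c, t(cons)+12=f, e(vowel)+2=g.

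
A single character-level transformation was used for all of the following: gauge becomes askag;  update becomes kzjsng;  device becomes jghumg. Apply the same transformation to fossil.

g(6)→a(0) and a(0)→s(18) fit y≡23x+18 (mod 26); the inverse of 23 mod 26 is 17. This is an affine cipher: with a=0,…,z=25, each position x becomes (23x+18) mod 26.
Applying it to fossil: f(5)→23·5+18≡3=d; o(14)→23·14+18≡2=c; s(18)→23·18+18≡16=q; s(18)→23·18+18≡16=q; i(8)→23·8+18≡20=u; l(11)→23·11+18≡11=l (all mod 26).

dcqqul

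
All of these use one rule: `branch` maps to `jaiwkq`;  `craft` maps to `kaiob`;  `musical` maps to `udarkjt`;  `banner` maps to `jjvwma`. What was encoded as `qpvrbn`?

ignite

Shifts by position in branch: pos 0: b→j (+8), pos 1: r→a (+9), pos 2: a→i (+8), pos 3: n→w (+9) — repeating every 2. It's a Vigenère-style cipher with numeric key [8,9]: position i shifts by key[i mod 2].
Reversing it on qpvrbn: q−8=i, p−9=g, v−8=n, r−9=i, b−8=t, n−9=e.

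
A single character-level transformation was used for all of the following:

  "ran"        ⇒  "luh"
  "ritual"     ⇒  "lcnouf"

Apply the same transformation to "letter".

Compare letters: r→l is +20, a→u is +20, n→h is +20 — a constant shift. This is a Caesar cipher with shift 20.
Applying it to letter: l+20=f, e+20=y, t+20=n, t+20=n, e+20=y, r+20=l.

fynnyl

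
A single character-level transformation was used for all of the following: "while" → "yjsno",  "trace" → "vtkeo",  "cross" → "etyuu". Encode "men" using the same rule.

oop

The shift depends on letter class: consonant w→y is +2, but vowel i→s is +10. The rule splits by letter class: vowels +10, consonants +2.
On men: m(cons)+2=o, e(vowel)+10=o, n(cons)+2=p.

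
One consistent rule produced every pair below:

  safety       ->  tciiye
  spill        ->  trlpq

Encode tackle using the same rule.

ucfoqk

In safety: s→t is +1, a→c is +2, f→i is +3, e→i is +4 — the shift increases by 1 each position. Letter i (0-indexed) is shifted by i+1, so successive shifts are 1, 2, 3, ….
Applying it to tackle: t+1=u, a+2=c, c+3=f, k+4=o, l+5=q, e+6=k.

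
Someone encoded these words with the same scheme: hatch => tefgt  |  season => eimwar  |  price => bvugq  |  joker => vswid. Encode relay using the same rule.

The shifts repeat in a cycle of length 2: positions 0,1,… shift by +12, +4, then the pattern repeats.
For relay: r+12=d, e+4=i, l+12=x, a+4=e, y+12=k.

dixek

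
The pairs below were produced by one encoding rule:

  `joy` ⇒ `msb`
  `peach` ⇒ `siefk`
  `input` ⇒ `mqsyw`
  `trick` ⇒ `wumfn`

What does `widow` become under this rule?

zmgsz

The shift depends on letter class: consonant j→m is +3, but vowel o→s is +4. The rule splits by letter class: vowels +4, consonants +3.
Applying it to widow: w(cons)+3=z, i(vowel)+4=m, d(cons)+3=g, o(vowel)+4=s, w(cons)+3=z.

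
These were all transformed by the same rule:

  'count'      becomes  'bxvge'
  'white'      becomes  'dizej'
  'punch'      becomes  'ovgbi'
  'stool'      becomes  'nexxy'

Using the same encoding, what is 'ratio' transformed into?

c(2)→b(1) and o(14)→x(23) fit y≡17x+19 (mod 26); the inverse of 17 mod 26 is 23. This is an affine cipher: with a=0,…,z=25, each position x becomes (17x+19) mod 26.
On ratio: r(17)→17·17+19≡22=w; a(0)→17·0+19≡19=t; t(19)→17·19+19≡4=e; i(8)→17·8+19≡25=z; o(14)→17·14+19≡23=x (all mod 26).

wtezx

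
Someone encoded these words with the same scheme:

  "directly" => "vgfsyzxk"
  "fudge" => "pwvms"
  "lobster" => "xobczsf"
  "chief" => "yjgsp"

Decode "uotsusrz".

d(3)→v(21) and i(8)→g(6) fit y≡23x+4 (mod 26); the inverse of 23 mod 26 is 17. Each letter's alphabet position (a=0..z=25) is mapped through 23·x+4 mod 26 — an affine cipher.
Undoing it on uotsusrz: u(20)→17·(20−4)≡12=m; o(14)→17·(14−4)≡14=o; t(19)→17·(19−4)≡21=v; s(18)→17·(18−4)≡4=e; u(20)→17·(20−4)≡12=m; s(18)→17·(18−4)≡4=e; r(17)→17·(17−4)≡13=n; z(25)→17·(25−4)≡19=t (all mod 26).

movement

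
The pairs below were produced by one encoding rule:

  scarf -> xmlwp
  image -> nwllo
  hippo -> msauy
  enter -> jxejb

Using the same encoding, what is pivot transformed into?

Shifts by position in scarf: pos 0: s→x (+5), pos 1: c→m (+10), pos 2: a→l (+11), pos 3: r→w (+5), pos 4: f→p (+10) — repeating every 3. The shifts repeat in a cycle of length 3: positions 0,1,… shift by +5, +10, +11, then the pattern repeats.
On pivot: p+5=u, i+10=s, v+11=g, o+5=t, t+10=d.

usgtd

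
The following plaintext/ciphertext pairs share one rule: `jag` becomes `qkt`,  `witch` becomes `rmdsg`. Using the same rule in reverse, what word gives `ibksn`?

Read the word backwards and shift each letter +10.
Reversing it on ibksn: shift back: i−10=y, b−10=r, k−10=a, s−10=i, n−10=d → yraid; then reverse → diary.

diary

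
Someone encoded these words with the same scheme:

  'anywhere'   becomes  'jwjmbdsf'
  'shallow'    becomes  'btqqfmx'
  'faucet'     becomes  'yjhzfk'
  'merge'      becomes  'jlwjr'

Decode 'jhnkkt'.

office

The output letters match the input read backwards, each shifted +5: anywhere reversed is erehwyna. Read the word backwards and shift each letter +5.
Decoding jhnkkt: shift back: j−5=e, h−5=c, n−5=i, k−5=f, k−5=f, t−5=o → eciffo; then reverse → office.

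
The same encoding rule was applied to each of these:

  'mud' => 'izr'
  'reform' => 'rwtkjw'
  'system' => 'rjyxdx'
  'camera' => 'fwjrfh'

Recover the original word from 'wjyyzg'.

The output letters match the input read backwards, each shifted +5: mud reversed is dum. The word is reversed, then every letter is shifted forward by 5.
Undoing it on wjyyzg: shift back: w−5=r, j−5=e, y−5=t, y−5=t, z−5=u, g−5=b → rettub; then reverse → butter.

butter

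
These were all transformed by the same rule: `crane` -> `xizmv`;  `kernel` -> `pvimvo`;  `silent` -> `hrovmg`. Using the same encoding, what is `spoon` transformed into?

Each pair mirrors across the alphabet (c↔x, r↔i, a↔z): positions sum to 25. Each letter is replaced by its mirror in the alphabet: a↔z, b↔y, c↔x, and so on (the Atbash cipher).
On spoon: s↔h, p↔k, o↔l, o↔l, n↔m.

hkllm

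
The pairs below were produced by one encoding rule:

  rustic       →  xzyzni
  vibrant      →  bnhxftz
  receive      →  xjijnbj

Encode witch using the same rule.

The shift depends on letter class: consonant r→x is +6, but vowel u→z is +5. Two shifts are in play — +5 for a/e/i/o/u, +6 for every other letter.
For witch: w(cons)+6=c, i(vowel)+5=n, t(cons)+6=z, c(cons)+6=i, h(cons)+6=n.

cnzin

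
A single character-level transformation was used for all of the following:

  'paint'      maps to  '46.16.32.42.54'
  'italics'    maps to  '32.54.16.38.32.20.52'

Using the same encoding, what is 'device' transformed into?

p(#16)→46 and a(#1)→16: differences scale by 2, so n = 2·pos + 14. Each letter becomes 2×(its alphabet position, a=1..z=26) + 14.
On device: d=4→22, e=5→24, v=22→58, i=9→32, c=3→20, e=5→24.

22.24.58.32.20.24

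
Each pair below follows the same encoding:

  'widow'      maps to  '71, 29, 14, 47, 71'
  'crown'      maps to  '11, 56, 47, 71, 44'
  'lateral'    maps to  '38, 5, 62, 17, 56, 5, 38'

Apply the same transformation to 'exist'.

w(#23)→71 and i(#9)→29: differences scale by 3, so n = 3·pos + 2. Each letter becomes 3×(its alphabet position, a=1..z=26) + 2.
Applying it to exist: e=5→17, x=24→74, i=9→29, s=19→59, t=20→62.

17, 74, 29, 59, 62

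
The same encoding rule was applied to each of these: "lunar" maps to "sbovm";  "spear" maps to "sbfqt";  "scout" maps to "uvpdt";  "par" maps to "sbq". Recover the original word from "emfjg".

field

The output letters match the input read backwards, each shifted +1: lunar reversed is ranul. Read the word backwards and shift each letter +1.
Reversing it on emfjg: shift back: e−1=d, m−1=l, f−1=e, j−1=i, g−1=f → dleif; then reverse → field.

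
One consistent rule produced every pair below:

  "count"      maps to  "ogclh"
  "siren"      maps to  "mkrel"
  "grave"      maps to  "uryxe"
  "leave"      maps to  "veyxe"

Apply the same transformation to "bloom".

tvggq

This is an affine cipher: with a=0,…,z=25, each position x becomes (21x+24) mod 26.
Applying it to bloom: b(1)→21·1+24≡19=t; l(11)→21·11+24≡21=v; o(14)→21·14+24≡6=g; o(14)→21·14+24≡6=g; m(12)→21·12+24≡16=q (all mod 26).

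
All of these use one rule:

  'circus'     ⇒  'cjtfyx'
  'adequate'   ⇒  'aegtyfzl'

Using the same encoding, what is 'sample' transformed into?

sbospj

Letter i (0-indexed) is shifted by i+0, so successive shifts are 0, 1, 2, ….
For sample: s+0=s, a+1=b, m+2=o, p+3=s, l+4=p, e+5=j.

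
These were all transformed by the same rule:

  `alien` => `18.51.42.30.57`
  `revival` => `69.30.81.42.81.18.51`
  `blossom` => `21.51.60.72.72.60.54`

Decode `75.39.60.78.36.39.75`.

a(#1)→18 and l(#12)→51: differences scale by 3, so n = 3·pos + 15. The formula is n = 3×(alphabet index, a=1) + 15.
Reversing it on 75.39.60.78.36.39.75: 75→(75−15)÷3=20=t, 39→(39−15)÷3=8=h, 60→(60−15)÷3=15=o, 78→(78−15)÷3=21=u, 36→(36−15)÷3=7=g, 39→(39−15)÷3=8=h, 75→(75−15)÷3=20=t.

thought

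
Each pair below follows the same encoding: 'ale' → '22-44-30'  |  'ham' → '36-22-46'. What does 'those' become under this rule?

a(#1)→22 and l(#12)→44: differences scale by 2, so n = 2·pos + 20. The formula is n = 2×(alphabet index, a=1) + 20.
On those: t=20→60, h=8→36, o=15→50, s=19→58, e=5→30.

60-36-50-58-30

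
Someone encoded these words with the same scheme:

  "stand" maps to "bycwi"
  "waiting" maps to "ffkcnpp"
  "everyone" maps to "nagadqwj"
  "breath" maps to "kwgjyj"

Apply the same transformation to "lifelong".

unhnqqwl

A repeating key of period 3 is used — shifts +9, +5, +2 over and over.
Applying it to lifelong: l+9=u, i+5=n, f+2=h, e+9=n, l+5=q, o+2=q, n+9=w, g+5=l.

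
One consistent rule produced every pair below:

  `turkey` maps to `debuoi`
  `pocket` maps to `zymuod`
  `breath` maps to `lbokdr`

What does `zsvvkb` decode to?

Compare letters: t→d is +10, u→e is +10, r→b is +10 — a constant shift. This is a Caesar cipher with shift 10.
Undoing it on zsvvkb: z−10=p, s−10=i, v−10=l, v−10=l, k−10=a, b−10=r.

pillar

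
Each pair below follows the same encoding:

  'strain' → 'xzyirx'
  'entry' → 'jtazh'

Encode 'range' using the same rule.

wguon

In strain: s→x is +5, t→z is +6, r→y is +7, a→i is +8 — the shift increases by 1 each position. Each letter shifts forward by (position + 5), i.e. 5, 6, 7, … — the shift grows by one for each successive letter.
On range: r+5=w, a+6=g, n+7=u, g+8=o, e+9=n.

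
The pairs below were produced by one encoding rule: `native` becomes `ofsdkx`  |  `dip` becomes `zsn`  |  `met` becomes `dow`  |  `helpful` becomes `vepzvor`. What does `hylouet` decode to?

jukebox

The output letters match the input read backwards, each shifted +10: native reversed is evitan. The word is reversed, then every letter is shifted forward by 10.
Reversing it on hylouet: shift back: h−10=x, y−10=o, l−10=b, o−10=e, u−10=k, e−10=u, t−10=j → xobekuj; then reverse → jukebox.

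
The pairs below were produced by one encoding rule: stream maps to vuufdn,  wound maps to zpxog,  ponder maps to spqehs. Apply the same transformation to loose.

Shifts by position in stream: pos 0: s→v (+3), pos 1: t→u (+1), pos 2: r→u (+3), pos 3: e→f (+1) — repeating every 2. A repeating key of period 2 is used — shifts +3, +1 over and over.
Applying it to loose: l+3=o, o+1=p, o+3=r, s+1=t, e+3=h.

oprth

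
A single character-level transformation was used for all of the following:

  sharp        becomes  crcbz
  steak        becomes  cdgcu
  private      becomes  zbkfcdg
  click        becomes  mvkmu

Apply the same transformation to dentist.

ngxdkcd

The shift depends on letter class: consonant s→c is +10, but vowel a→c is +2. Vowels shift forward by 2 and consonants shift forward by 10.
For dentist: d(cons)+10=n, e(vowel)+2=g, n(cons)+10=x, t(cons)+10=d, i(vowel)+2=k, s(cons)+10=c, t(cons)+10=d.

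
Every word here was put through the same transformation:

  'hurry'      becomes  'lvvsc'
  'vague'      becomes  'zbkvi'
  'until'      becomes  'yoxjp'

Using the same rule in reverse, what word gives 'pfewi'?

Shifts by position in hurry: pos 0: h→l (+4), pos 1: u→v (+1), pos 2: r→v (+4), pos 3: r→s (+1) — repeating every 2. A repeating key of period 2 is used — shifts +4, +1 over and over.
Decoding pfewi: p−4=l, f−1=e, e−4=a, w−1=v, i−4=e.

leave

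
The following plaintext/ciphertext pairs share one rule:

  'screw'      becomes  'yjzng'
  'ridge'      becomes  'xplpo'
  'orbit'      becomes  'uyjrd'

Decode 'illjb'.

cedar

In screw: s→y is +6, c→j is +7, r→z is +8, e→n is +9 — the shift increases by 1 each position. Each letter shifts forward by (position + 6), i.e. 6, 7, 8, … — the shift grows by one for each successive letter.
Decoding illjb: i−6=c, l−7=e, l−8=d, j−9=a, b−10=r.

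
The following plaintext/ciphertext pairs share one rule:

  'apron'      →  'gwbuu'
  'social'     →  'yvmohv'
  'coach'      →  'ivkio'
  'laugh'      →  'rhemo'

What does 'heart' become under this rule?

Shifts by position in apron: pos 0: a→g (+6), pos 1: p→w (+7), pos 2: r→b (+10), pos 3: o→u (+6), pos 4: n→u (+7) — repeating every 3. It's a Vigenère-style cipher with numeric key [6,7,10]: position i shifts by key[i mod 3].
For heart: h+6=n, e+7=l, a+10=k, r+6=x, t+7=a.

nlkxa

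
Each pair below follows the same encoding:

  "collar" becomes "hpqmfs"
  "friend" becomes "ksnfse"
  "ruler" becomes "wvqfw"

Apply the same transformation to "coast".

hpfty

Shifts by position in collar: pos 0: c→h (+5), pos 1: o→p (+1), pos 2: l→q (+5), pos 3: l→m (+1) — repeating every 2. A repeating key of period 2 is used — shifts +5, +1 over and over.
On coast: c+5=h, o+1=p, a+5=f, s+1=t, t+5=y.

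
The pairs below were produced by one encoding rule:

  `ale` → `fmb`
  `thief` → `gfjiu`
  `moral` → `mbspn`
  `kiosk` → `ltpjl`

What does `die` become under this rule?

The word is reversed, then every letter is shifted forward by 1.
For die: reverse → eid; then shift: e+1=f, i+1=j, d+1=e.

fje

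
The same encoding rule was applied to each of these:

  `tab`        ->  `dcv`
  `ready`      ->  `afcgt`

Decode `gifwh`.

The output letters match the input read backwards, each shifted +2: tab reversed is bat. Read the word backwards and shift each letter +2.
Undoing it on gifwh: shift back: g−2=e, i−2=g, f−2=d, w−2=u, h−2=f → egduf; then reverse → fudge.

fudge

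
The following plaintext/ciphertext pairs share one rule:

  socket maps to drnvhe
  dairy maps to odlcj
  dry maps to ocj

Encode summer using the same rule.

dxxxhc

The shift depends on letter class: consonant s→d is +11, but vowel o→r is +3. Vowels shift forward by 3 and consonants shift forward by 11.
On summer: s(cons)+11=d, u(vowel)+3=x, m(cons)+11=x, m(cons)+11=x, e(vowel)+3=h, r(cons)+11=c.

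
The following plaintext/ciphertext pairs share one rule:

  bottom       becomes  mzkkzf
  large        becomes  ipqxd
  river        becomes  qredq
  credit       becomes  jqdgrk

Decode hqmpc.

urban

This is an affine cipher: with a=0,…,z=25, each position x becomes (23x+15) mod 26.
Reversing it on hqmpc: h(7)→17·(7−15)≡20=u; q(16)→17·(16−15)≡17=r; m(12)→17·(12−15)≡1=b; p(15)→17·(15−15)≡0=a; c(2)→17·(2−15)≡13=n (all mod 26).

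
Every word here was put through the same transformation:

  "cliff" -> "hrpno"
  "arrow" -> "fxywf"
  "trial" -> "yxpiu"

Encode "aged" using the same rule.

fmll

The shift increases by 1 at each position, starting from +5: 5, 6, 7, ….
For aged: a+5=f, g+6=m, e+7=l, d+8=l.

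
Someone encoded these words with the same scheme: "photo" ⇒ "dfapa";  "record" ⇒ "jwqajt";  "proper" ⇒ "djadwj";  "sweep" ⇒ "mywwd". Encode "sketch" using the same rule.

p(15)→d(3) and h(7)→f(5) fit y≡3x+10 (mod 26); the inverse of 3 mod 26 is 9. Treating letters as 0–25, the rule is x ↦ 3x + 10 (mod 26).
On sketch: s(18)→3·18+10≡12=m; k(10)→3·10+10≡14=o; e(4)→3·4+10≡22=w; t(19)→3·19+10≡15=p; c(2)→3·2+10≡16=q; h(7)→3·7+10≡5=f (all mod 26).

mowpqf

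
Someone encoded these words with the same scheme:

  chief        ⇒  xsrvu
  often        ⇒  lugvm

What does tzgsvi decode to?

gather

Each pair mirrors across the alphabet (c↔x, h↔s, i↔r): positions sum to 25. Each letter is replaced by its mirror in the alphabet: a↔z, b↔y, c↔x, and so on (the Atbash cipher).
Decoding tzgsvi: t↔g, z↔a, g↔t, s↔h, v↔e, i↔r.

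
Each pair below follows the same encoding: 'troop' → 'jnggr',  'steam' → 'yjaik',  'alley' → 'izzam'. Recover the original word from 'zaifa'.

t(19)→j(9) and r(17)→n(13) fit y≡11x+8 (mod 26); the inverse of 11 mod 26 is 19. Each letter's alphabet position (a=0..z=25) is mapped through 11·x+8 mod 26 — an affine cipher.
Reversing it on zaifa: z(25)→19·(25−8)≡11=l; a(0)→19·(0−8)≡4=e; i(8)→19·(8−8)≡0=a; f(5)→19·(5−8)≡21=v; a(0)→19·(0−8)≡4=e (all mod 26).

leave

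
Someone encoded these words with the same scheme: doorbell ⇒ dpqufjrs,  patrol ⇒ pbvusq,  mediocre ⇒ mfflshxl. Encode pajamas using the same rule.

pbldqfy

Letter i (0-indexed) is shifted by i+0, so successive shifts are 0, 1, 2, ….
For pajamas: p+0=p, a+1=b, j+2=l, a+3=d, m+4=q, a+5=f, s+6=y.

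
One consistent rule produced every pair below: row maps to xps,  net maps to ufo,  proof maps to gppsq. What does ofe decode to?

The word is reversed, then every letter is shifted forward by 1.
Reversing it on ofe: shift back: o−1=n, f−1=e, e−1=d → ned; then reverse → den.

den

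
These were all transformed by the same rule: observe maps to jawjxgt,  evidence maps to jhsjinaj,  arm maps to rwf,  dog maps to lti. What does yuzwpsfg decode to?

bankrupt

Two steps: reverse the string, then apply a Caesar shift of +5.
Decoding yuzwpsfg: shift back: y−5=t, u−5=p, z−5=u, w−5=r, p−5=k, s−5=n, f−5=a, g−5=b → tpurknab; then reverse → bankrupt.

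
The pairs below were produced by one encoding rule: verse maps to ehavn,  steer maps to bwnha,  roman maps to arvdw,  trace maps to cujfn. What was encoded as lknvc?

A repeating key of period 2 is used — shifts +9, +3 over and over.
Decoding lknvc: l−9=c, k−3=h, n−9=e, v−3=s, c−9=t.

chest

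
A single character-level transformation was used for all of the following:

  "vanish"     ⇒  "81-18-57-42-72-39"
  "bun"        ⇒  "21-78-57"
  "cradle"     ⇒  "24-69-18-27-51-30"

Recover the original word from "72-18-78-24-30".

v(#22)→81 and a(#1)→18: differences scale by 3, so n = 3·pos + 15. With a=1..z=26, the number is 3·pos + 15.
Decoding 72-18-78-24-30: 72→(72−15)÷3=19=s, 18→(18−15)÷3=1=a, 78→(78−15)÷3=21=u, 24→(24−15)÷3=3=c, 30→(30−15)÷3=5=e.

sauce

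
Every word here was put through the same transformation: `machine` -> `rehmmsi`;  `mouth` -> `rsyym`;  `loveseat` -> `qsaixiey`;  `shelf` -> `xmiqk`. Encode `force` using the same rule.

kswhi

The shift depends on letter class: consonant m→r is +5, but vowel a→e is +4. The rule splits by letter class: vowels +4, consonants +5.
Applying it to force: f(cons)+5=k, o(vowel)+4=s, r(cons)+5=w, c(cons)+5=h, e(vowel)+4=i.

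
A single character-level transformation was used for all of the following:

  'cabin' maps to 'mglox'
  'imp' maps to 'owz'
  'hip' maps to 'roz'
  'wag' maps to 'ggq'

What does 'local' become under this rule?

vumgv

The rule splits by letter class: vowels +6, consonants +10.
On local: l(cons)+10=v, o(vowel)+6=u, c(cons)+10=m, a(vowel)+6=g, l(cons)+10=v.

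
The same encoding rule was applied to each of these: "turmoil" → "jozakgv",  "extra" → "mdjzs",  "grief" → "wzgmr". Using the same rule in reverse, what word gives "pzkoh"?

t(19)→j(9) and u(20)→o(14) fit y≡5x+18 (mod 26); the inverse of 5 mod 26 is 21. Treating letters as 0–25, the rule is x ↦ 5x + 18 (mod 26).
Undoing it on pzkoh: p(15)→21·(15−18)≡15=p; z(25)→21·(25−18)≡17=r; k(10)→21·(10−18)≡14=o; o(14)→21·(14−18)≡20=u; h(7)→21·(7−18)≡3=d (all mod 26).

proud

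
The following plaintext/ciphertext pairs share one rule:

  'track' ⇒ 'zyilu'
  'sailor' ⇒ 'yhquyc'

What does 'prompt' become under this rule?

In track: t→z is +6, r→y is +7, a→i is +8, c→l is +9 — the shift increases by 1 each position. The shift increases by 1 at each position, starting from +6: 6, 7, 8, ….
For prompt: p+6=v, r+7=y, o+8=w, m+9=v, p+10=z, t+11=e.

vywvze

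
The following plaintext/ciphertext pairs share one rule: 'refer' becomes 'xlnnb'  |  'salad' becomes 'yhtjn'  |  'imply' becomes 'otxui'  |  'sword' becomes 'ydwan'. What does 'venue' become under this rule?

blvdo

In refer: r→x is +6, e→l is +7, f→n is +8, e→n is +9 — the shift increases by 1 each position. The shift increases by 1 at each position, starting from +6: 6, 7, 8, ….
Applying it to venue: v+6=b, e+7=l, n+8=v, u+9=d, e+10=o.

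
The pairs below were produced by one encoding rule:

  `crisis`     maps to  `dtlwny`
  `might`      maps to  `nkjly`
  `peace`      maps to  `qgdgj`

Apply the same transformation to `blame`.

In crisis: c→d is +1, r→t is +2, i→l is +3, s→w is +4 — the shift increases by 1 each position. The shift increases by 1 at each position, starting from +1: 1, 2, 3, ….
On blame: b+1=c, l+2=n, a+3=d, m+4=q, e+5=j.

cndqj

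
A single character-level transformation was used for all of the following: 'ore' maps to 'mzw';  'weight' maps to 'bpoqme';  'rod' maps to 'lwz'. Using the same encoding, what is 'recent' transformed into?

bvmkmz

The output letters match the input read backwards, each shifted +8: ore reversed is ero. Two steps: reverse the string, then apply a Caesar shift of +8.
On recent: reverse → tnecer; then shift: t+8=b, n+8=v, e+8=m, c+8=k, e+8=m, r+8=z.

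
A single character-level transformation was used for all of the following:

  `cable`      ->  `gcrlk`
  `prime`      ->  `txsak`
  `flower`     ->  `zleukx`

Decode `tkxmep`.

Each letter's alphabet position (a=0..z=25) is mapped through 15·x+2 mod 26 — an affine cipher.
Decoding tkxmep: t(19)→7·(19−2)≡15=p; k(10)→7·(10−2)≡4=e; x(23)→7·(23−2)≡17=r; m(12)→7·(12−2)≡18=s; e(4)→7·(4−2)≡14=o; p(15)→7·(15−2)≡13=n (all mod 26).

person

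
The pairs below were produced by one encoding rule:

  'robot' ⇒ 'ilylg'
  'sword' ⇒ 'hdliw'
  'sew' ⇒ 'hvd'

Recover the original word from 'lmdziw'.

onward

Each pair mirrors across the alphabet (r↔i, o↔l, b↔y): positions sum to 25. Each letter is replaced by its mirror in the alphabet: a↔z, b↔y, c↔x, and so on (the Atbash cipher).
Decoding lmdziw: l↔o, m↔n, d↔w, z↔a, i↔r, w↔d.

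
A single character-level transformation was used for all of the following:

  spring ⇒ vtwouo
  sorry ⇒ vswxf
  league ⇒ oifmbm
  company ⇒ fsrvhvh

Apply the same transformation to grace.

jvfil

Letter i (0-indexed) is shifted by i+3, so successive shifts are 3, 4, 5, ….
On grace: g+3=j, r+4=v, a+5=f, c+6=i, e+7=l.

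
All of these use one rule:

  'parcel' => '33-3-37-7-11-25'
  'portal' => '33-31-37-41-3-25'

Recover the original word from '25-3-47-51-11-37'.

p(#16)→33 and a(#1)→3: differences scale by 2, so n = 2·pos + 1. Each letter becomes 2×(its alphabet position, a=1..z=26) + 1.
Decoding 25-3-47-51-11-37: 25→(25−1)÷2=12=l, 3→(3−1)÷2=1=a, 47→(47−1)÷2=23=w, 51→(51−1)÷2=25=y, 11→(11−1)÷2=5=e, 37→(37−1)÷2=18=r.

lawyer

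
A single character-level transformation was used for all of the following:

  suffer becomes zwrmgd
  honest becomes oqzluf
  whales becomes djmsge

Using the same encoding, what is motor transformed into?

Shifts by position in suffer: pos 0: s→z (+7), pos 1: u→w (+2), pos 2: f→r (+12), pos 3: f→m (+7), pos 4: e→g (+2), pos 5: r→d (+12) — repeating every 3. It's a Vigenère-style cipher with numeric key [7,2,12]: position i shifts by key[i mod 3].
On motor: m+7=t, o+2=q, t+12=f, o+7=v, r+2=t.

tqfvt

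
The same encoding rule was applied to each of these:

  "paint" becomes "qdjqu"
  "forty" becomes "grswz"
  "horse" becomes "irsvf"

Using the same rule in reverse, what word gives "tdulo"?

satin

A repeating key of period 2 is used — shifts +1, +3 over and over.
Decoding tdulo: t−1=s, d−3=a, u−1=t, l−3=i, o−1=n.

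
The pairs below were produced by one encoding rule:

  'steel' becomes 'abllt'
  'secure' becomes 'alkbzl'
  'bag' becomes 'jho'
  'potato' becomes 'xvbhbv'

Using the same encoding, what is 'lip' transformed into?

The shift depends on letter class: consonant s→a is +8, but vowel e→l is +7. Two shifts are in play — +7 for a/e/i/o/u, +8 for every other letter.
For lip: l(cons)+8=t, i(vowel)+7=p, p(cons)+8=x.

tpx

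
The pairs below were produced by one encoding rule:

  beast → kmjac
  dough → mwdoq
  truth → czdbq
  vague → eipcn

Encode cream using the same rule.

Shifts by position in beast: pos 0: b→k (+9), pos 1: e→m (+8), pos 2: a→j (+9), pos 3: s→a (+8) — repeating every 2. The shifts repeat in a cycle of length 2: positions 0,1,… shift by +9, +8, then the pattern repeats.
For cream: c+9=l, r+8=z, e+9=n, a+8=i, m+9=v.

lzniv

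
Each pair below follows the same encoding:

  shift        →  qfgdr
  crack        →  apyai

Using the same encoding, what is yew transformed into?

Every letter moves 24 places later in the alphabet, wrapping around z→a.
On yew: y+24=w, e+24=c, w+24=u.

wcu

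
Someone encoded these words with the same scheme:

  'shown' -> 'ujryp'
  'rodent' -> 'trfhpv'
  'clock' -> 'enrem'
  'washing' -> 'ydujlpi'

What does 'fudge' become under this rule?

The shift depends on letter class: consonant s→u is +2, but vowel o→r is +3. Vowels shift forward by 3 and consonants shift forward by 2.
On fudge: f(cons)+2=h, u(vowel)+3=x, d(cons)+2=f, g(cons)+2=i, e(vowel)+3=h.

hxfih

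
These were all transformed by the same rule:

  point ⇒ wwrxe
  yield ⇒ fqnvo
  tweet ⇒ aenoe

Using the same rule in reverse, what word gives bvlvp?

uncle

In point: p→w is +7, o→w is +8, i→r is +9, n→x is +10 — the shift increases by 1 each position. The shift increases by 1 at each position, starting from +7: 7, 8, 9, ….
Decoding bvlvp: b−7=u, v−8=n, l−9=c, v−10=l, p−11=e.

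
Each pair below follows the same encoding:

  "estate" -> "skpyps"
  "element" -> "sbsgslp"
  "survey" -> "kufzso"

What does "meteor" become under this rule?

Treating letters as 0–25, the rule is x ↦ 5x + 24 (mod 26).
On meteor: m(12)→5·12+24≡6=g; e(4)→5·4+24≡18=s; t(19)→5·19+24≡15=p; e(4)→5·4+24≡18=s; o(14)→5·14+24≡16=q; r(17)→5·17+24≡5=f (all mod 26).

gspsqf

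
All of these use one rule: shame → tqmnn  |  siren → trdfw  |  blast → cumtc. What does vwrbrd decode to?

Shifts by position in shame: pos 0: s→t (+1), pos 1: h→q (+9), pos 2: a→m (+12), pos 3: m→n (+1), pos 4: e→n (+9) — repeating every 3. A repeating key of period 3 is used — shifts +1, +9, +12 over and over.
Undoing it on vwrbrd: v−1=u, w−9=n, r−12=f, b−1=a, r−9=i, d−12=r.

unfair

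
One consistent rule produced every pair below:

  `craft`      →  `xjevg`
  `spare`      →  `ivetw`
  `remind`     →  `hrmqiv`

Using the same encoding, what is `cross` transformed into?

Read the word backwards and shift each letter +4.
For cross: reverse → ssorc; then shift: s+4=w, s+4=w, o+4=s, r+4=v, c+4=g.

wwsvg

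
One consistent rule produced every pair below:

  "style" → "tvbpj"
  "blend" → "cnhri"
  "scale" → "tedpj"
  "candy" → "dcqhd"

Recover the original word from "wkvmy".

In style: s→t is +1, t→v is +2, y→b is +3, l→p is +4 — the shift increases by 1 each position. Each letter shifts forward by (position + 1), i.e. 1, 2, 3, … — the shift grows by one for each successive letter.
Undoing it on wkvmy: w−1=v, k−2=i, v−3=s, m−4=i, y−5=t.

visit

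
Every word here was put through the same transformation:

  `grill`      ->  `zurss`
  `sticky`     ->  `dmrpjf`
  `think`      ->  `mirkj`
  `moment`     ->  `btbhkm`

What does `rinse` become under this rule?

g(6)→z(25) and r(17)→u(20) fit y≡9x+23 (mod 26); the inverse of 9 mod 26 is 3. Each letter's alphabet position (a=0..z=25) is mapped through 9·x+23 mod 26 — an affine cipher.
For rinse: r(17)→9·17+23≡20=u; i(8)→9·8+23≡17=r; n(13)→9·13+23≡10=k; s(18)→9·18+23≡3=d; e(4)→9·4+23≡7=h (all mod 26).

urkdh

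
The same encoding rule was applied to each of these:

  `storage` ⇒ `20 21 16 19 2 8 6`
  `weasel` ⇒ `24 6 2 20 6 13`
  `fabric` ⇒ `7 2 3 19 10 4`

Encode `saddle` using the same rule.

20 2 5 5 13 6

s is letter #19 and maps to 20: an offset of 1. Letters become their 1-based position plus 1 (so a→2, b→3, …).
For saddle: s=19→20, a=1→2, d=4→5, d=4→5, l=12→13, e=5→6.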